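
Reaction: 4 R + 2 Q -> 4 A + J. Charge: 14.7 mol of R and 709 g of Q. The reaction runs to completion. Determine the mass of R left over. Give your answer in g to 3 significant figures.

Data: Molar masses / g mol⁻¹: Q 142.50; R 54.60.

n(R) = 14.70 mol
n(Q) = 709.0 / 142.50 = 4.975 mol
n/ν → R: 3.675, Q: 2.488; Q is limiting.
R consumed = (4/2) × 4.975 = 9.950 mol
R remaining = 14.70 − 9.950 = 4.750 mol
mass = 4.750 × 54.60 = 259.4 g

259 g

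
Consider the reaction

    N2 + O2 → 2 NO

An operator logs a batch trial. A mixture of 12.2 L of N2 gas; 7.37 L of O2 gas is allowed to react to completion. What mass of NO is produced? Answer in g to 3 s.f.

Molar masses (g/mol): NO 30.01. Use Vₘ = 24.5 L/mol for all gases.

18.1 g

n(N2) = 12.20 / 24.5 = 0.4980 mol
n(O2) = 7.370 / 24.5 = 0.3008 mol
n/ν for N2 = 0.4980/1 = 0.4980
n/ν for O2 = 0.3008/1 = 0.3008
Smallest n/ν is O2 → limiting reagent.
n(NO) = (2/1) × 0.3008 = 0.6016 mol
mass = 0.6016 × 30.01 = 18.05 g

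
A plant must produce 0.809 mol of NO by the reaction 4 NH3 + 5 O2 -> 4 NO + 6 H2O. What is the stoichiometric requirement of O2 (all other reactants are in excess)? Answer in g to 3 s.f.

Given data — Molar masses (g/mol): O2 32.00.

32.4 g

n(NO) = 0.8090 mol
n(O2) = (5/4) × 0.8090 = 1.011 mol
mass = 1.011 × 32.00 = 32.35 g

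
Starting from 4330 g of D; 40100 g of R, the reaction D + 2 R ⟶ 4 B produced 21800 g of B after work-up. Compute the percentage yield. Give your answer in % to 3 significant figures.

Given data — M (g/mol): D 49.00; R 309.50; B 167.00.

50.4 %

n(D) = 4330 / 49.00 = 88.37 mol
n(R) = 40100 / 309.50 = 129.6 mol
n/ν for D = 88.37/1 = 88.37
n/ν for R = 129.6/2 = 64.80
Smallest n/ν is R → limiting reagent.
theoretical n(B) = (4/2) × 129.6 = 259.2 mol → 43290 g
% yield = 21800 / 43290 × 100 = 50.36 %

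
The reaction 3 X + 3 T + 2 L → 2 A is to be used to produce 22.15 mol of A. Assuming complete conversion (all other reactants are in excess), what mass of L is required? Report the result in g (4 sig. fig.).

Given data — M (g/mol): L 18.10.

400.9 g

n(A) = 22.15 mol
n(L) = (2/2) × 22.15 = 22.15 mol
mass = 22.15 × 18.10 = 400.9 g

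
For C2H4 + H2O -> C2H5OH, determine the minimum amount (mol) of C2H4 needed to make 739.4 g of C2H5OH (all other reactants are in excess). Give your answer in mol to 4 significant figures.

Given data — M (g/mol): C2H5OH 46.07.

16.05 mol

n(C2H5OH) = 739.4 / 46.07 = 16.05 mol
n(C2H4) = (1/1) × 16.05 = 16.05 mol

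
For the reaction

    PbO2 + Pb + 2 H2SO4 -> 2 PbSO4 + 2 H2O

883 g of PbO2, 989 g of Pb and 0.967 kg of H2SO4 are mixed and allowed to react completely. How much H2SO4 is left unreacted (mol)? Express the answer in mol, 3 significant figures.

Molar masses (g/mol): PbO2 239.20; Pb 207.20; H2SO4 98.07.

2.48 mol

n(PbO2) = 883.0 / 239.20 = 3.691 mol
n(Pb) = 989.0 / 207.20 = 4.773 mol
n(H2SO4) = 0.9670×1000 / 98.07 = 9.860 mol
n/ν for PbO2 = 3.691/1 = 3.691
n/ν for Pb = 4.773/1 = 4.773
n/ν for H2SO4 = 9.860/2 = 4.930
Smallest n/ν is PbO2 → limiting reagent.
H2SO4 consumed = (2/1) × 3.691 = 7.382 mol
H2SO4 remaining = 9.860 − 7.382 = 2.478 mol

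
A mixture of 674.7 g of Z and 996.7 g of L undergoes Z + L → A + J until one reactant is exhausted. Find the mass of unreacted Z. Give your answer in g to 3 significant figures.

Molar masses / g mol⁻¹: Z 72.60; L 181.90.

n(Z) = 674.7 / 72.60 = 9.293 mol
n(L) = 996.7 / 181.90 = 5.479 mol
n/ν for Z = 9.293/1 = 9.293
n/ν for L = 5.479/1 = 5.479
Smallest n/ν is L → limiting reagent.
Z consumed = (1/1) × 5.479 = 5.479 mol
Z remaining = 9.293 − 5.479 = 3.814 mol
mass = 3.814 × 72.60 = 276.9 g

277 g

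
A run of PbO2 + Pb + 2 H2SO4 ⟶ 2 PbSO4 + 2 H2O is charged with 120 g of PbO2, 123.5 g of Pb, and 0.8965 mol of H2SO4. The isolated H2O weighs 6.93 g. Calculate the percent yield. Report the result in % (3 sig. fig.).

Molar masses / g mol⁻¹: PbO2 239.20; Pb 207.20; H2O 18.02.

42.9 %

n(PbO2) = 120.0 / 239.20 = 0.5017 mol
n(Pb) = 123.5 / 207.20 = 0.5960 mol
n(H2SO4) = 0.8965 mol
n/ν → PbO2: 0.5017, Pb: 0.5960, H2SO4: 0.4483; H2SO4 is limiting.
theoretical n(H2O) = (2/2) × 0.8965 = 0.8965 mol → 16.15 g
% yield = 6.93 / 16.15 × 100 = 42.91 %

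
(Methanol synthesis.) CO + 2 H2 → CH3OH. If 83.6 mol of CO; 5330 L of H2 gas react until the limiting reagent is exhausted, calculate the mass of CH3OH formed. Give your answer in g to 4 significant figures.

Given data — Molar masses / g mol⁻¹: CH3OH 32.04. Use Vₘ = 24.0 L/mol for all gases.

n(CO) = 83.60 mol
n(H2) = 5330 / 24.0 = 222.1 mol
n/ν for CO = 83.60/1 = 83.60
n/ν for H2 = 222.1/2 = 111.1
Smallest n/ν is CO → limiting reagent.
n(CH3OH) = (1/1) × 83.60 = 83.60 mol
mass = 83.60 × 32.04 = 2679 g

2679 g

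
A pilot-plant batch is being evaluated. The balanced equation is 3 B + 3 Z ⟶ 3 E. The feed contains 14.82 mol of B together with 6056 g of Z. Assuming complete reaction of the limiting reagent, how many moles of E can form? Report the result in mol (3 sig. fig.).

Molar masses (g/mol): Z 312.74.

14.8 mol

n(B) = 14.82 mol
n(Z) = 6056 / 312.74 = 19.36 mol
n/ν for B = 14.82/3 = 4.940
n/ν for Z = 19.36/3 = 6.453
Smallest n/ν is B → limiting reagent.
n(E) = (3/3) × 14.82 = 14.82 mol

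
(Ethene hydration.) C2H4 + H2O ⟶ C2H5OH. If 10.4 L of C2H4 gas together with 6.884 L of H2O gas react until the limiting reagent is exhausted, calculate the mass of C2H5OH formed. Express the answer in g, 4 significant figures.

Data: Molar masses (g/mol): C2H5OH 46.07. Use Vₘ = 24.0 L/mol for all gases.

n(C2H4) = 10.40 / 24.0 = 0.4333 mol
n(H2O) = 6.884 / 24.0 = 0.2868 mol
n/ν for C2H4 = 0.4333/1 = 0.4333
n/ν for H2O = 0.2868/1 = 0.2868
Smallest n/ν is H2O → limiting reagent.
n(C2H5OH) = (1/1) × 0.2868 = 0.2868 mol
mass = 0.2868 × 46.07 = 13.21 g

13.21 g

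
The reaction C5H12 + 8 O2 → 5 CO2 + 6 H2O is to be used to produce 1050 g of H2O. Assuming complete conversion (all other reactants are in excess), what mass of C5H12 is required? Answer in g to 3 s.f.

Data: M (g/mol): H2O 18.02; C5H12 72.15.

n(H2O) = 1050 / 18.02 = 58.27 mol
n(C5H12) = (1/6) × 58.27 = 9.712 mol
mass = 9.712 × 72.15 = 700.7 g

701 g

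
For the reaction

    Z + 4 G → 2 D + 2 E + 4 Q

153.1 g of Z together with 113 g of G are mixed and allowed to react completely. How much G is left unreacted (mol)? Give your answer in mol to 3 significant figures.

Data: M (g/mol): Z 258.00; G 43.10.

n(Z) = 153.1 / 258.00 = 0.5934 mol
n(G) = 113.0 / 43.10 = 2.622 mol
n/ν for Z = 0.5934/1 = 0.5934
n/ν for G = 2.622/4 = 0.6555
Smallest n/ν is Z → limiting reagent.
G consumed = (4/1) × 0.5934 = 2.374 mol
G remaining = 2.622 − 2.374 = 0.2480 mol

0.248 mol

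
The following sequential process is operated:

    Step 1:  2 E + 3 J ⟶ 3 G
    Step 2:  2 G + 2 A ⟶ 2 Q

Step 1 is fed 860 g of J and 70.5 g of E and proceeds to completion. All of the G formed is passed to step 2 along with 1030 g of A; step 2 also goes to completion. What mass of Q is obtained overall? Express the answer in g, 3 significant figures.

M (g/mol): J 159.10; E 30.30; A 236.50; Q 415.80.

1450 g

Step 1:
n(J) = 860.0 / 159.10 = 5.405 mol
n(E) = 70.50 / 30.30 = 2.327 mol
n/ν for J = 5.405/3 = 1.802
n/ν for E = 2.327/2 = 1.164
Smallest n/ν is E → limiting reagent.
n(G) produced = (3/2) × 2.327 = 3.491 mol
Step 2:
n(G) available = 3.491 mol
n(A) = 1030 / 236.50 = 4.355 mol
n/ν for G = 3.491/2 = 1.746
n/ν for A = 4.355/2 = 2.178
Smallest n/ν is G → limiting reagent.
n(Q) = (2/2) × 3.491 = 3.491 mol
mass = 3.491 × 415.80 = 1452 g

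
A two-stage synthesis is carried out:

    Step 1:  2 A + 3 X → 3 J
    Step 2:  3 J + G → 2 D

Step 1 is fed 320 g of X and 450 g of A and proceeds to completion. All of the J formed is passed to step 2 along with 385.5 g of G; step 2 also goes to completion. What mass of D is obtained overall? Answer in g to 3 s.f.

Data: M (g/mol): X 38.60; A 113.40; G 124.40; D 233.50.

927 g

Step 1:
n(X) = 320.0 / 38.60 = 8.290 mol
n(A) = 450.0 / 113.40 = 3.968 mol
n/ν → X: 2.763, A: 1.984; A is limiting.
n(J) produced = (3/2) × 3.968 = 5.952 mol
Step 2:
n(J) available = 5.952 mol
n(G) = 385.5 / 124.40 = 3.099 mol
n/ν → J: 1.984, G: 3.099; J is limiting.
n(D) = (2/3) × 5.952 = 3.968 mol
mass = 3.968 × 233.50 = 926.5 g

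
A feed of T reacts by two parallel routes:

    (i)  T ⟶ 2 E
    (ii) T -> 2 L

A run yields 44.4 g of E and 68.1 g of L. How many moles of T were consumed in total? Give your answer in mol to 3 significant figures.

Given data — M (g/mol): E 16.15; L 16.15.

3.48 mol

n(E) = 44.4 / 16.15 = 2.749 mol
n(L) = 68.1 / 16.15 = 4.217 mol
n(T) via (i) = (1/2)×2.749 = 1.375 mol
n(T) via (ii) = (1/2)×4.217 = 2.109 mol
total n(T) = 1.375 + 2.109 = 3.484 mol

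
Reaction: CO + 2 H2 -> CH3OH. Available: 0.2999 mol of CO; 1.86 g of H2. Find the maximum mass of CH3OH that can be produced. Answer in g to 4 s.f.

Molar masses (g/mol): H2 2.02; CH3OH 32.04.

n(CO) = 0.2999 mol
n(H2) = 1.860 / 2.02 = 0.9208 mol
n/ν for CO = 0.2999/1 = 0.2999
n/ν for H2 = 0.9208/2 = 0.4604
Smallest n/ν is CO → limiting reagent.
n(CH3OH) = (1/1) × 0.2999 = 0.2999 mol
mass = 0.2999 × 32.04 = 9.609 g

9.609 g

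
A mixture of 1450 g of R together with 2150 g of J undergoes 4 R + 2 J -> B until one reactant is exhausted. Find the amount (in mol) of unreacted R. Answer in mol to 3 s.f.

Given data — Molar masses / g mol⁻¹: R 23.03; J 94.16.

n(R) = 1450 / 23.03 = 62.96 mol
n(J) = 2150 / 94.16 = 22.83 mol
n/ν for R = 62.96/4 = 15.74
n/ν for J = 22.83/2 = 11.42
Smallest n/ν is J → limiting reagent.
R consumed = (4/2) × 22.83 = 45.66 mol
R remaining = 62.96 − 45.66 = 17.30 mol

17.3 mol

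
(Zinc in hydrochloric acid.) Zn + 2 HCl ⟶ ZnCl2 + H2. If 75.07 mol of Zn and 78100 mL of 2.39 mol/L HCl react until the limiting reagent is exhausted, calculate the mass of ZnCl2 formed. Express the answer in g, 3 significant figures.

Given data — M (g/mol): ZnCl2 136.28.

10200 g

n(Zn) = 75.07 mol
n(HCl) = 2.39 × 78100/1000 = 186.7 mol
n/ν for Zn = 75.07/1 = 75.07
n/ν for HCl = 186.7/2 = 93.35
Smallest n/ν is Zn → limiting reagent.
n(ZnCl2) = (1/1) × 75.07 = 75.07 mol
mass = 75.07 × 136.28 = 10230 g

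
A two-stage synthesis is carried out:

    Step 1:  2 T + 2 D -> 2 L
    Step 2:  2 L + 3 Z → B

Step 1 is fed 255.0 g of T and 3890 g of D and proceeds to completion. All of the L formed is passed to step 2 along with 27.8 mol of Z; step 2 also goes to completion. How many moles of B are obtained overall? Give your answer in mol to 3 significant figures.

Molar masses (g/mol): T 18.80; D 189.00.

6.78 mol

Step 1:
n(T) = 255.0 / 18.80 = 13.56 mol
n(D) = 3890 / 189.00 = 20.58 mol
n/ν for T = 13.56/2 = 6.780
n/ν for D = 20.58/2 = 10.29
Smallest n/ν is T → limiting reagent.
n(L) produced = (2/2) × 13.56 = 13.56 mol
Step 2:
n(L) available = 13.56 mol
n(Z) = 27.80 mol
n/ν for L = 13.56/2 = 6.780
n/ν for Z = 27.80/3 = 9.267
Smallest n/ν is L → limiting reagent.
n(B) = (1/2) × 13.56 = 6.780 mol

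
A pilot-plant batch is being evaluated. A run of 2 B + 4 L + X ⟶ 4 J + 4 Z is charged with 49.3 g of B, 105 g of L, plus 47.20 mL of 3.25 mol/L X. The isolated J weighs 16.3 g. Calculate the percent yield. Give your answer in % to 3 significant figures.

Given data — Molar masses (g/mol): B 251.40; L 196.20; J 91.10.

45.6 %

n(B) = 49.30 / 251.40 = 0.1961 mol
n(L) = 105.0 / 196.20 = 0.5352 mol
n(X) = 3.25 × 47.20/1000 = 0.1534 mol
n/ν → B: 0.09805, L: 0.1338, X: 0.1534; B is limiting.
theoretical n(J) = (4/2) × 0.1961 = 0.3922 mol → 35.73 g
% yield = 16.3 / 35.73 × 100 = 45.62 %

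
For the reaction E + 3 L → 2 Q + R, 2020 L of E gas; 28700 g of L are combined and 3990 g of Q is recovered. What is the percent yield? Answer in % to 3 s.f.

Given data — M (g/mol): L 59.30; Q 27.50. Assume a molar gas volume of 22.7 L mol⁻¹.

n(E) = 2020 / 22.7 = 88.99 mol
n(L) = 28700 / 59.30 = 484.0 mol
n/ν → E: 88.99, L: 161.3; E is limiting.
theoretical n(Q) = (2/1) × 88.99 = 178.0 mol → 4895 g
% yield = 3990 / 4895 × 100 = 81.51 %

81.5 %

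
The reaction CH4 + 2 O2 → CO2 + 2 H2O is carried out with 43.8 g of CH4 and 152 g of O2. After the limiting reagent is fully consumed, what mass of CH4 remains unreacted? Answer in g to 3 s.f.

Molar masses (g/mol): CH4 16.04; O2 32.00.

n(CH4) = 43.80 / 16.04 = 2.731 mol
n(O2) = 152.0 / 32.00 = 4.750 mol
n/ν → CH4: 2.731, O2: 2.375; O2 is limiting.
CH4 consumed = (1/2) × 4.750 = 2.375 mol
CH4 remaining = 2.731 − 2.375 = 0.3560 mol
mass = 0.3560 × 16.04 = 5.710 g

5.71 g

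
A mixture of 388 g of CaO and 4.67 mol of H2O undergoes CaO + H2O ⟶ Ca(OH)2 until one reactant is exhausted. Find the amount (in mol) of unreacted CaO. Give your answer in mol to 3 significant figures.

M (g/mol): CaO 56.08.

n(CaO) = 388.0 / 56.08 = 6.919 mol
n(H2O) = 4.670 mol
n/ν for CaO = 6.919/1 = 6.919
n/ν for H2O = 4.670/1 = 4.670
Smallest n/ν is H2O → limiting reagent.
CaO consumed = (1/1) × 4.670 = 4.670 mol
CaO remaining = 6.919 − 4.670 = 2.249 mol

2.25 mol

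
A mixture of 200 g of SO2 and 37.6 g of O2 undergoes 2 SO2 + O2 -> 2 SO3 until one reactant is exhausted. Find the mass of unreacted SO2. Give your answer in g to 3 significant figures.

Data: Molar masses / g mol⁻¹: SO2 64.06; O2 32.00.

n(SO2) = 200.0 / 64.06 = 3.122 mol
n(O2) = 37.60 / 32.00 = 1.175 mol
n/ν for SO2 = 3.122/2 = 1.561
n/ν for O2 = 1.175/1 = 1.175
Smallest n/ν is O2 → limiting reagent.
SO2 consumed = (2/1) × 1.175 = 2.350 mol
SO2 remaining = 3.122 − 2.350 = 0.7720 mol
mass = 0.7720 × 64.06 = 49.45 g

49.5 g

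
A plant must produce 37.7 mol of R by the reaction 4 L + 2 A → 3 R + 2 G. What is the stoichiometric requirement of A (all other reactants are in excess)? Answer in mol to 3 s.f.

25.1 mol

n(R) = 37.70 mol
n(A) = (2/3) × 37.70 = 25.13 mol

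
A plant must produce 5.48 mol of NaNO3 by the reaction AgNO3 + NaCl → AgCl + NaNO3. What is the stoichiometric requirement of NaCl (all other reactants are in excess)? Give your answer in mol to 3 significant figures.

n(NaNO3) = 5.480 mol
n(NaCl) = (1/1) × 5.480 = 5.480 mol

5.48 mol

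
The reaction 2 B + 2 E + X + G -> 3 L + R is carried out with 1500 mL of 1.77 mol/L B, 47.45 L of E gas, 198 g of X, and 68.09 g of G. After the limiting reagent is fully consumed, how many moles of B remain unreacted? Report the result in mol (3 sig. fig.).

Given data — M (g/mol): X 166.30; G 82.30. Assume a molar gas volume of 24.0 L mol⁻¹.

n(B) = 1.77 × 1500/1000 = 2.655 mol
n(E) = 47.45 / 24.0 = 1.977 mol
n(X) = 198.0 / 166.30 = 1.191 mol
n(G) = 68.09 / 82.30 = 0.8273 mol
n/ν → B: 1.328, E: 0.9885, X: 1.191, G: 0.8273; G is limiting.
B consumed = (2/1) × 0.8273 = 1.655 mol
B remaining = 2.655 − 1.655 = 1.000 mol

1.00 mol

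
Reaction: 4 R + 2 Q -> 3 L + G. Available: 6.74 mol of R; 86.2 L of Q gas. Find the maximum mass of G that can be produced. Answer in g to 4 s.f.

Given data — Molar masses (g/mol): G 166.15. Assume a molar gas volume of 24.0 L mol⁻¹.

280.0 g

n(R) = 6.740 mol
n(Q) = 86.20 / 24.0 = 3.592 mol
n/ν → R: 1.685, Q: 1.796; R is limiting.
n(G) = (1/4) × 6.740 = 1.685 mol
mass = 1.685 × 166.15 = 280.0 g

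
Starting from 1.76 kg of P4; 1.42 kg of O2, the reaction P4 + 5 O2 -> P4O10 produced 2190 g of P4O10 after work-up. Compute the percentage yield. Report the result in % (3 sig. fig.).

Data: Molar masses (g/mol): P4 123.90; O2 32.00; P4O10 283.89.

n(P4) = 1.760×1000 / 123.90 = 14.21 mol
n(O2) = 1.420×1000 / 32.00 = 44.38 mol
n/ν → P4: 14.21, O2: 8.876; O2 is limiting.
theoretical n(P4O10) = (1/5) × 44.38 = 8.876 mol → 2520 g
% yield = 2190 / 2520 × 100 = 86.90 %

86.9 %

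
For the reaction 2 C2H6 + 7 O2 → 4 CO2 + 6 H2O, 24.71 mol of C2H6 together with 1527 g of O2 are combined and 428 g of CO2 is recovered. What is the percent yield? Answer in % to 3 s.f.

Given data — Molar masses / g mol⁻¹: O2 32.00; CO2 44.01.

n(C2H6) = 24.71 mol
n(O2) = 1527 / 32.00 = 47.72 mol
n/ν for C2H6 = 24.71/2 = 12.36
n/ν for O2 = 47.72/7 = 6.817
Smallest n/ν is O2 → limiting reagent.
theoretical n(CO2) = (4/7) × 47.72 = 27.27 mol → 1200 g
% yield = 428 / 1200 × 100 = 35.67 %

35.7 %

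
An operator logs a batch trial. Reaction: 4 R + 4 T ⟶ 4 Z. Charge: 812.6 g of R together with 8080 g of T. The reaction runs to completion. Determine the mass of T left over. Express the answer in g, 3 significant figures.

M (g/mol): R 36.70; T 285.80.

1750 g

n(R) = 812.6 / 36.70 = 22.14 mol
n(T) = 8080 / 285.80 = 28.27 mol
n/ν for R = 22.14/4 = 5.535
n/ν for T = 28.27/4 = 7.068
Smallest n/ν is R → limiting reagent.
T consumed = (4/4) × 22.14 = 22.14 mol
T remaining = 28.27 − 22.14 = 6.130 mol
mass = 6.130 × 285.80 = 1752 g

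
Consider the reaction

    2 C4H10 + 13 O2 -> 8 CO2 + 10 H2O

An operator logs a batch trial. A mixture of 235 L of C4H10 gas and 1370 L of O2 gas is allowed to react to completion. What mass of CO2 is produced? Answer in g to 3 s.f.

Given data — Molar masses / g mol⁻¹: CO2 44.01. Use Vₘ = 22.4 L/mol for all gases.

1660 g

n(C4H10) = 235.0 / 22.4 = 10.49 mol
n(O2) = 1370 / 22.4 = 61.16 mol
n/ν for C4H10 = 10.49/2 = 5.245
n/ν for O2 = 61.16/13 = 4.705
Smallest n/ν is O2 → limiting reagent.
n(CO2) = (8/13) × 61.16 = 37.64 mol
mass = 37.64 × 44.01 = 1657 g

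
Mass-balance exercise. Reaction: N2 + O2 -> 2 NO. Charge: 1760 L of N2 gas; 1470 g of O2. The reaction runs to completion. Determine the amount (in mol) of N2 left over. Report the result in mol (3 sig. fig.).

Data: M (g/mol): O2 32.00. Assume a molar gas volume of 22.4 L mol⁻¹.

n(N2) = 1760 / 22.4 = 78.57 mol
n(O2) = 1470 / 32.00 = 45.94 mol
n/ν for N2 = 78.57/1 = 78.57
n/ν for O2 = 45.94/1 = 45.94
Smallest n/ν is O2 → limiting reagent.
N2 consumed = (1/1) × 45.94 = 45.94 mol
N2 remaining = 78.57 − 45.94 = 32.63 mol

32.6 mol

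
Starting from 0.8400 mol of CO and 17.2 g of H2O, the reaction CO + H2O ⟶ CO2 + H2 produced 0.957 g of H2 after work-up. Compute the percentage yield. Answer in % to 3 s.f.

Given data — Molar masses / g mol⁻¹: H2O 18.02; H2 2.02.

n(CO) = 0.8400 mol
n(H2O) = 17.20 / 18.02 = 0.9545 mol
n/ν → CO: 0.8400, H2O: 0.9545; CO is limiting.
theoretical n(H2) = (1/1) × 0.8400 = 0.8400 mol → 1.697 g
% yield = 0.957 / 1.697 × 100 = 56.39 %

56.4 %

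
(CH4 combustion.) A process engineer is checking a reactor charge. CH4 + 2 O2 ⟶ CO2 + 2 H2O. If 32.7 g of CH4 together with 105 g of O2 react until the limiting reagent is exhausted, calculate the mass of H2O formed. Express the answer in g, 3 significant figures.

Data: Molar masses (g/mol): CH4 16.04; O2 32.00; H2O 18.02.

59.1 g

n(CH4) = 32.70 / 16.04 = 2.039 mol
n(O2) = 105.0 / 32.00 = 3.281 mol
n/ν for CH4 = 2.039/1 = 2.039
n/ν for O2 = 3.281/2 = 1.641
Smallest n/ν is O2 → limiting reagent.
n(H2O) = (2/2) × 3.281 = 3.281 mol
mass = 3.281 × 18.02 = 59.12 g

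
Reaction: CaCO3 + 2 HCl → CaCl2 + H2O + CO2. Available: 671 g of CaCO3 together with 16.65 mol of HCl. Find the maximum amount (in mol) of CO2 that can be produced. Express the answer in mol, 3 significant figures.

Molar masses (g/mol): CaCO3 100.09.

6.70 mol

n(CaCO3) = 671.0 / 100.09 = 6.704 mol
n(HCl) = 16.65 mol
n/ν for CaCO3 = 6.704/1 = 6.704
n/ν for HCl = 16.65/2 = 8.325
Smallest n/ν is CaCO3 → limiting reagent.
n(CO2) = (1/1) × 6.704 = 6.704 mol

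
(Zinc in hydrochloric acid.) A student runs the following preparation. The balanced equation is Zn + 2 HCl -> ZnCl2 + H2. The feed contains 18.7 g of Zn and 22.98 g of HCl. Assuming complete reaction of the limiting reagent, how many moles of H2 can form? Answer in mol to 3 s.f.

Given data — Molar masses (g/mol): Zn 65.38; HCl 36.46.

0.286 mol

n(Zn) = 18.70 / 65.38 = 0.2860 mol
n(HCl) = 22.98 / 36.46 = 0.6303 mol
n/ν for Zn = 0.2860/1 = 0.2860
n/ν for HCl = 0.6303/2 = 0.3152
Smallest n/ν is Zn → limiting reagent.
n(H2) = (1/1) × 0.2860 = 0.2860 mol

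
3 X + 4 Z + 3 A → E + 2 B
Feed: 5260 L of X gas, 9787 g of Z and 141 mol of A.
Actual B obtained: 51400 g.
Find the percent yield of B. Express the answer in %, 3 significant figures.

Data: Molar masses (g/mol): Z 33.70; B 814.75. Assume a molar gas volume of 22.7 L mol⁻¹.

n(X) = 5260 / 22.7 = 231.7 mol
n(Z) = 9787 / 33.70 = 290.4 mol
n(A) = 141.0 mol
n/ν → X: 77.23, Z: 72.60, A: 47.00; A is limiting.
theoretical n(B) = (2/3) × 141.0 = 94.00 mol → 76590 g
% yield = 51400 / 76590 × 100 = 67.11 %

67.1 %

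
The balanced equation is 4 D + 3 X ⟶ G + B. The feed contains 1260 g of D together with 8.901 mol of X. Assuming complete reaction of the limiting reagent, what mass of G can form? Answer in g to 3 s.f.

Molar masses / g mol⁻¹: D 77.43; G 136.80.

n(D) = 1260 / 77.43 = 16.27 mol
n(X) = 8.901 mol
n/ν for D = 16.27/4 = 4.068
n/ν for X = 8.901/3 = 2.967
Smallest n/ν is X → limiting reagent.
n(G) = (1/3) × 8.901 = 2.967 mol
mass = 2.967 × 136.80 = 405.9 g

406 g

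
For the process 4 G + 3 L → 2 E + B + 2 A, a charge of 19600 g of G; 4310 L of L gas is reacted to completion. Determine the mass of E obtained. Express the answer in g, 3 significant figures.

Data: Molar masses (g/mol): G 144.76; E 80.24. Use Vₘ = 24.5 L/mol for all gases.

5430 g

n(G) = 19600 / 144.76 = 135.4 mol
n(L) = 4310 / 24.5 = 175.9 mol
n/ν for G = 135.4/4 = 33.85
n/ν for L = 175.9/3 = 58.63
Smallest n/ν is G → limiting reagent.
n(E) = (2/4) × 135.4 = 67.70 mol
mass = 67.70 × 80.24 = 5432 g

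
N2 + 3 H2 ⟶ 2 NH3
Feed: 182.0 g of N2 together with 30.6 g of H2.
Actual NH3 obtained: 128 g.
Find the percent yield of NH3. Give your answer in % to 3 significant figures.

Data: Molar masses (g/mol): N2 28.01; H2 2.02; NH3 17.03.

n(N2) = 182.0 / 28.01 = 6.498 mol
n(H2) = 30.60 / 2.02 = 15.15 mol
n/ν for N2 = 6.498/1 = 6.498
n/ν for H2 = 15.15/3 = 5.050
Smallest n/ν is H2 → limiting reagent.
theoretical n(NH3) = (2/3) × 15.15 = 10.10 mol → 172.0 g
% yield = 128 / 172.0 × 100 = 74.42 %

74.4 %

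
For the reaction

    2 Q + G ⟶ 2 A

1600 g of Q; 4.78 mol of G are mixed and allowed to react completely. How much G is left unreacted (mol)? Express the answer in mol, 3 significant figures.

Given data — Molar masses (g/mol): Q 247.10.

n(Q) = 1600 / 247.10 = 6.475 mol
n(G) = 4.780 mol
n/ν for Q = 6.475/2 = 3.238
n/ν for G = 4.780/1 = 4.780
Smallest n/ν is Q → limiting reagent.
G consumed = (1/2) × 6.475 = 3.238 mol
G remaining = 4.780 − 3.238 = 1.542 mol

1.54 mol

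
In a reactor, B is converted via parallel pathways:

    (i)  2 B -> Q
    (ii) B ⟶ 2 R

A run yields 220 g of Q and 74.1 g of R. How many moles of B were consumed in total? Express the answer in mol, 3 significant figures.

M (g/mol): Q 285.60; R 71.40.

2.06 mol

n(Q) = 220 / 285.60 = 0.7703 mol
n(R) = 74.1 / 71.40 = 1.038 mol
n(B) via (i) = (2/1)×0.7703 = 1.541 mol
n(B) via (ii) = (1/2)×1.038 = 0.5190 mol
total n(B) = 1.541 + 0.5190 = 2.060 mol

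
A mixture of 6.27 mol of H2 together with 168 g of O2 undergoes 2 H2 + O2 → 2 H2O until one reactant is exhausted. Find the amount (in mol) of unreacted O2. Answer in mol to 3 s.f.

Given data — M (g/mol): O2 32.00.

2.12 mol

n(H2) = 6.270 mol
n(O2) = 168.0 / 32.00 = 5.250 mol
n/ν for H2 = 6.270/2 = 3.135
n/ν for O2 = 5.250/1 = 5.250
Smallest n/ν is H2 → limiting reagent.
O2 consumed = (1/2) × 6.270 = 3.135 mol
O2 remaining = 5.250 − 3.135 = 2.115 mol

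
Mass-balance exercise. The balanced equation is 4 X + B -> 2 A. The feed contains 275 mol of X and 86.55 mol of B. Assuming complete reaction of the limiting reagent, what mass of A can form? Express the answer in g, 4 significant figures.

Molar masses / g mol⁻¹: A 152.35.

n(X) = 275.0 mol
n(B) = 86.55 mol
n/ν → X: 68.75, B: 86.55; X is limiting.
n(A) = (2/4) × 275.0 = 137.5 mol
mass = 137.5 × 152.35 = 20950 g

20950 g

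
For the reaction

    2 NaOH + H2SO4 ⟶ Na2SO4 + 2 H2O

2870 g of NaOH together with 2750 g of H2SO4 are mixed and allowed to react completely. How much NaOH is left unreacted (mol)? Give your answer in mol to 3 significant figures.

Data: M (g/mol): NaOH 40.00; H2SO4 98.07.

n(NaOH) = 2870 / 40.00 = 71.75 mol
n(H2SO4) = 2750 / 98.07 = 28.04 mol
n/ν for NaOH = 71.75/2 = 35.88
n/ν for H2SO4 = 28.04/1 = 28.04
Smallest n/ν is H2SO4 → limiting reagent.
NaOH consumed = (2/1) × 28.04 = 56.08 mol
NaOH remaining = 71.75 − 56.08 = 15.67 mol

15.7 mol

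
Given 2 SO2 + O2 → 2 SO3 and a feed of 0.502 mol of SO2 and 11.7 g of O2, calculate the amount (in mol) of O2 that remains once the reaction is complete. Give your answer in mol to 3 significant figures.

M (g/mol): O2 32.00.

0.115 mol

n(SO2) = 0.5020 mol
n(O2) = 11.70 / 32.00 = 0.3656 mol
n/ν for SO2 = 0.5020/2 = 0.2510
n/ν for O2 = 0.3656/1 = 0.3656
Smallest n/ν is SO2 → limiting reagent.
O2 consumed = (1/2) × 0.5020 = 0.2510 mol
O2 remaining = 0.3656 − 0.2510 = 0.1146 mol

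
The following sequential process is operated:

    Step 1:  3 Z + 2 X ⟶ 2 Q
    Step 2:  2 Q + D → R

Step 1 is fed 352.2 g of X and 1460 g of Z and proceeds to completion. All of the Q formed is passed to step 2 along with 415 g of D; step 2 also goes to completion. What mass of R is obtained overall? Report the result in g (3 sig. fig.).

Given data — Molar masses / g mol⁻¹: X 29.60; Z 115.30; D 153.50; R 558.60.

Step 1:
n(X) = 352.2 / 29.60 = 11.90 mol
n(Z) = 1460 / 115.30 = 12.66 mol
n/ν → X: 5.950, Z: 4.220; Z is limiting.
n(Q) produced = (2/3) × 12.66 = 8.440 mol
Step 2:
n(Q) available = 8.440 mol
n(D) = 415.0 / 153.50 = 2.704 mol
n/ν → Q: 4.220, D: 2.704; D is limiting.
n(R) = (1/1) × 2.704 = 2.704 mol
mass = 2.704 × 558.60 = 1510 g

1510 g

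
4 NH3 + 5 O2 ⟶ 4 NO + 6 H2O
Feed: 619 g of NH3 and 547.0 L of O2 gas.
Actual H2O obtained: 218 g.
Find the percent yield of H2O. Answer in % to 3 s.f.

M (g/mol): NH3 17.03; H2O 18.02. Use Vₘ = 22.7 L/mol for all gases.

41.8 %

n(NH3) = 619.0 / 17.03 = 36.35 mol
n(O2) = 547.0 / 22.7 = 24.10 mol
n/ν → NH3: 9.088, O2: 4.820; O2 is limiting.
theoretical n(H2O) = (6/5) × 24.10 = 28.92 mol → 521.1 g
% yield = 218 / 521.1 × 100 = 41.83 %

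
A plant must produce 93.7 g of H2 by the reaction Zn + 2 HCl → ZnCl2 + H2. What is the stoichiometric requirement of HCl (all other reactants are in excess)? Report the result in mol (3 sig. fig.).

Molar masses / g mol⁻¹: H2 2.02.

92.8 mol

n(H2) = 93.7 / 2.02 = 46.39 mol
n(HCl) = (2/1) × 46.39 = 92.78 mol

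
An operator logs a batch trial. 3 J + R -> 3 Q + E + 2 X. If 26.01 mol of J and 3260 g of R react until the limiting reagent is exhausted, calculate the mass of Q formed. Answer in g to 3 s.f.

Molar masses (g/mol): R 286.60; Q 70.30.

1830 g

n(J) = 26.01 mol
n(R) = 3260 / 286.60 = 11.37 mol
n/ν for J = 26.01/3 = 8.670
n/ν for R = 11.37/1 = 11.37
Smallest n/ν is J → limiting reagent.
n(Q) = (3/3) × 26.01 = 26.01 mol
mass = 26.01 × 70.30 = 1829 g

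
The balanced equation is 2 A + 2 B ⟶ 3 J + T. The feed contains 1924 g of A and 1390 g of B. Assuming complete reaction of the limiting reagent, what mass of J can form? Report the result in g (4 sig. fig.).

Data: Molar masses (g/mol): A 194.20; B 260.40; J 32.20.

n(A) = 1924 / 194.20 = 9.907 mol
n(B) = 1390 / 260.40 = 5.338 mol
n/ν for A = 9.907/2 = 4.954
n/ν for B = 5.338/2 = 2.669
Smallest n/ν is B → limiting reagent.
n(J) = (3/2) × 5.338 = 8.007 mol
mass = 8.007 × 32.20 = 257.8 g

257.8 g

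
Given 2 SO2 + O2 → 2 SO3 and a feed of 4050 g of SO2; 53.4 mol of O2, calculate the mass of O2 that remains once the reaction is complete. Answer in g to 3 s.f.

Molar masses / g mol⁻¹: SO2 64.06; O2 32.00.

697 g

n(SO2) = 4050 / 64.06 = 63.22 mol
n(O2) = 53.40 mol
n/ν → SO2: 31.61, O2: 53.40; SO2 is limiting.
O2 consumed = (1/2) × 63.22 = 31.61 mol
O2 remaining = 53.40 − 31.61 = 21.79 mol
mass = 21.79 × 32.00 = 697.3 g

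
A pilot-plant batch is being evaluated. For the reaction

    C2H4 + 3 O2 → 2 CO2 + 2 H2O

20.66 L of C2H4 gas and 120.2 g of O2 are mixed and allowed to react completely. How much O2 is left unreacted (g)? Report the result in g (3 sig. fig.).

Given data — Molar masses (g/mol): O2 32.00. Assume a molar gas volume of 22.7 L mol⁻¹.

32.8 g

n(C2H4) = 20.66 / 22.7 = 0.9101 mol
n(O2) = 120.2 / 32.00 = 3.756 mol
n/ν for C2H4 = 0.9101/1 = 0.9101
n/ν for O2 = 3.756/3 = 1.252
Smallest n/ν is C2H4 → limiting reagent.
O2 consumed = (3/1) × 0.9101 = 2.730 mol
O2 remaining = 3.756 − 2.730 = 1.026 mol
mass = 1.026 × 32.00 = 32.83 g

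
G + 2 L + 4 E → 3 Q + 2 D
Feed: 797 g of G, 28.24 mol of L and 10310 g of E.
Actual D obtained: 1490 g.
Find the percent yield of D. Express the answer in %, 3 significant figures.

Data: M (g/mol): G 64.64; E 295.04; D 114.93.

74.2 %

n(G) = 797.0 / 64.64 = 12.33 mol
n(L) = 28.24 mol
n(E) = 10310 / 295.04 = 34.94 mol
n/ν → G: 12.33, L: 14.12, E: 8.735; E is limiting.
theoretical n(D) = (2/4) × 34.94 = 17.47 mol → 2008 g
% yield = 1490 / 2008 × 100 = 74.20 %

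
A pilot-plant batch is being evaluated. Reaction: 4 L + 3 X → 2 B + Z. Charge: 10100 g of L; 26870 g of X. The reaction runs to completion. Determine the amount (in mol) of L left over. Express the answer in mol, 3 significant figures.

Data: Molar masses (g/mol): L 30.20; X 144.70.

n(L) = 10100 / 30.20 = 334.4 mol
n(X) = 26870 / 144.70 = 185.7 mol
n/ν for L = 334.4/4 = 83.60
n/ν for X = 185.7/3 = 61.90
Smallest n/ν is X → limiting reagent.
L consumed = (4/3) × 185.7 = 247.6 mol
L remaining = 334.4 − 247.6 = 86.80 mol

86.8 mol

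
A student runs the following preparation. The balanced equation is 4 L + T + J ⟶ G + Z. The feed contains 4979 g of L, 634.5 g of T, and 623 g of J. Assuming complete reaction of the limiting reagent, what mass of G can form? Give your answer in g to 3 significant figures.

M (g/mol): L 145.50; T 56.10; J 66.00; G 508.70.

n(L) = 4979 / 145.50 = 34.22 mol
n(T) = 634.5 / 56.10 = 11.31 mol
n(J) = 623.0 / 66.00 = 9.439 mol
n/ν for L = 34.22/4 = 8.555
n/ν for T = 11.31/1 = 11.31
n/ν for J = 9.439/1 = 9.439
Smallest n/ν is L → limiting reagent.
n(G) = (1/4) × 34.22 = 8.555 mol
mass = 8.555 × 508.70 = 4352 g

4350 g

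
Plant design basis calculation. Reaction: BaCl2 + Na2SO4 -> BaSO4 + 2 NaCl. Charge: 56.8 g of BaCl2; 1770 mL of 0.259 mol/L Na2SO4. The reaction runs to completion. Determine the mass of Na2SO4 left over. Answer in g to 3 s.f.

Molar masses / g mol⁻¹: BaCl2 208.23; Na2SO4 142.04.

26.4 g

n(BaCl2) = 56.80 / 208.23 = 0.2728 mol
n(Na2SO4) = 0.259 × 1770/1000 = 0.4584 mol
n/ν → BaCl2: 0.2728, Na2SO4: 0.4584; BaCl2 is limiting.
Na2SO4 consumed = (1/1) × 0.2728 = 0.2728 mol
Na2SO4 remaining = 0.4584 − 0.2728 = 0.1856 mol
mass = 0.1856 × 142.04 = 26.36 g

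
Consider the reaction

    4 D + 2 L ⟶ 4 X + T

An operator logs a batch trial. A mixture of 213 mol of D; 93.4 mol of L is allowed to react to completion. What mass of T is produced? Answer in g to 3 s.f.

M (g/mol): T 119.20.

n(D) = 213.0 mol
n(L) = 93.40 mol
n/ν → D: 53.25, L: 46.70; L is limiting.
n(T) = (1/2) × 93.40 = 46.70 mol
mass = 46.70 × 119.20 = 5567 g

5570 g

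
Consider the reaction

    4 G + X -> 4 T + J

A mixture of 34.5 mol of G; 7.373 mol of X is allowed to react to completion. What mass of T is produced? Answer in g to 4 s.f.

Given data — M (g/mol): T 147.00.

n(G) = 34.50 mol
n(X) = 7.373 mol
n/ν for G = 34.50/4 = 8.625
n/ν for X = 7.373/1 = 7.373
Smallest n/ν is X → limiting reagent.
n(T) = (4/1) × 7.373 = 29.49 mol
mass = 29.49 × 147.00 = 4335 g

4335 g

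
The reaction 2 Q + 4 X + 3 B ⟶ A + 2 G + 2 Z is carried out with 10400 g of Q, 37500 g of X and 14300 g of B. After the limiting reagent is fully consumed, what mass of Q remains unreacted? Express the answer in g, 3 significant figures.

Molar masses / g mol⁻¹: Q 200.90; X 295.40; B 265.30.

n(Q) = 10400 / 200.90 = 51.77 mol
n(X) = 37500 / 295.40 = 126.9 mol
n(B) = 14300 / 265.30 = 53.90 mol
n/ν → Q: 25.89, X: 31.73, B: 17.97; B is limiting.
Q consumed = (2/3) × 53.90 = 35.93 mol
Q remaining = 51.77 − 35.93 = 15.84 mol
mass = 15.84 × 200.90 = 3182 g

3180 g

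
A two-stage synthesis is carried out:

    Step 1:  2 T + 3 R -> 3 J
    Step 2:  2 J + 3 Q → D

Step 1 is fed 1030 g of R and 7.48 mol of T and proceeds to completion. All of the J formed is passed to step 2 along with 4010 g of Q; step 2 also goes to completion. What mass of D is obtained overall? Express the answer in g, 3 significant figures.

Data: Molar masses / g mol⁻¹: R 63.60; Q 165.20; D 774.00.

Step 1:
n(R) = 1030 / 63.60 = 16.19 mol
n(T) = 7.480 mol
n/ν → R: 5.397, T: 3.740; T is limiting.
n(J) produced = (3/2) × 7.480 = 11.22 mol
Step 2:
n(J) available = 11.22 mol
n(Q) = 4010 / 165.20 = 24.27 mol
n/ν → J: 5.610, Q: 8.090; J is limiting.
n(D) = (1/2) × 11.22 = 5.610 mol
mass = 5.610 × 774.00 = 4342 g

4340 g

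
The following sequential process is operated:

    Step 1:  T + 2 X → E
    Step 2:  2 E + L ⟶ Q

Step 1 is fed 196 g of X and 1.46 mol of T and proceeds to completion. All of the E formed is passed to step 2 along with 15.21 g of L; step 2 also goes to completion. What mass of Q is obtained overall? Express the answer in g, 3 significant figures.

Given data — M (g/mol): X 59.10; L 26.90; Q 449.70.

Step 1:
n(X) = 196.0 / 59.10 = 3.316 mol
n(T) = 1.460 mol
n/ν → X: 1.658, T: 1.460; T is limiting.
n(E) produced = (1/1) × 1.460 = 1.460 mol
Step 2:
n(E) available = 1.460 mol
n(L) = 15.21 / 26.90 = 0.5654 mol
n/ν → E: 0.7300, L: 0.5654; L is limiting.
n(Q) = (1/1) × 0.5654 = 0.5654 mol
mass = 0.5654 × 449.70 = 254.3 g

254 g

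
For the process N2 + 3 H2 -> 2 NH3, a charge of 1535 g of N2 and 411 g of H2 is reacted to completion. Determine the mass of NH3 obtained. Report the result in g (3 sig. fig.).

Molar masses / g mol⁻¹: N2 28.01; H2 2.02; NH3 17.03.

n(N2) = 1535 / 28.01 = 54.80 mol
n(H2) = 411.0 / 2.02 = 203.5 mol
n/ν for N2 = 54.80/1 = 54.80
n/ν for H2 = 203.5/3 = 67.83
Smallest n/ν is N2 → limiting reagent.
n(NH3) = (2/1) × 54.80 = 109.6 mol
mass = 109.6 × 17.03 = 1866 g

1870 g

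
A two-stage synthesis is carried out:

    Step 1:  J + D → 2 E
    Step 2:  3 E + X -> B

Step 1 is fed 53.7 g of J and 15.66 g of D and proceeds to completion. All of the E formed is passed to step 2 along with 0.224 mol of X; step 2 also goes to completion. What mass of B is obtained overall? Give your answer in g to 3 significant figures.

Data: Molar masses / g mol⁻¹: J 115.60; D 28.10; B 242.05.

Step 1:
n(J) = 53.70 / 115.60 = 0.4645 mol
n(D) = 15.66 / 28.10 = 0.5573 mol
n/ν → J: 0.4645, D: 0.5573; J is limiting.
n(E) produced = (2/1) × 0.4645 = 0.9290 mol
Step 2:
n(E) available = 0.9290 mol
n(X) = 0.2240 mol
n/ν → E: 0.3097, X: 0.2240; X is limiting.
n(B) = (1/1) × 0.2240 = 0.2240 mol
mass = 0.2240 × 242.05 = 54.22 g

54.2 g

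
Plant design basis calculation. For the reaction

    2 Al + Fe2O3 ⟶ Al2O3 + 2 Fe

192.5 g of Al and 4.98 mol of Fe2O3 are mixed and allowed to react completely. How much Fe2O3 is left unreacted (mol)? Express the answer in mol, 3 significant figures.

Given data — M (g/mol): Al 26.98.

1.41 mol

n(Al) = 192.5 / 26.98 = 7.135 mol
n(Fe2O3) = 4.980 mol
n/ν → Al: 3.568, Fe2O3: 4.980; Al is limiting.
Fe2O3 consumed = (1/2) × 7.135 = 3.568 mol
Fe2O3 remaining = 4.980 − 3.568 = 1.412 mol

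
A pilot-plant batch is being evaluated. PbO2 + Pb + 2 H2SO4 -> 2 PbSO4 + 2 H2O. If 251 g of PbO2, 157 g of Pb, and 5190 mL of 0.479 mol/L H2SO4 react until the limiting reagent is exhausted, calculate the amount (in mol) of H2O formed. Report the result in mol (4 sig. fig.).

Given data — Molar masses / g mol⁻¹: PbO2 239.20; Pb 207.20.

n(PbO2) = 251.0 / 239.20 = 1.049 mol
n(Pb) = 157.0 / 207.20 = 0.7577 mol
n(H2SO4) = 0.479 × 5190/1000 = 2.486 mol
n/ν → PbO2: 1.049, Pb: 0.7577, H2SO4: 1.243; Pb is limiting.
n(H2O) = (2/1) × 0.7577 = 1.515 mol

1.515 mol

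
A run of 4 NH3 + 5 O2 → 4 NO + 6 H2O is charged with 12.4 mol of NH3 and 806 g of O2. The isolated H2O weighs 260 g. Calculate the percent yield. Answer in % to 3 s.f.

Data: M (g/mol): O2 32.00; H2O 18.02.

77.6 %

n(NH3) = 12.40 mol
n(O2) = 806.0 / 32.00 = 25.19 mol
n/ν → NH3: 3.100, O2: 5.038; NH3 is limiting.
theoretical n(H2O) = (6/4) × 12.40 = 18.60 mol → 335.2 g
% yield = 260 / 335.2 × 100 = 77.57 %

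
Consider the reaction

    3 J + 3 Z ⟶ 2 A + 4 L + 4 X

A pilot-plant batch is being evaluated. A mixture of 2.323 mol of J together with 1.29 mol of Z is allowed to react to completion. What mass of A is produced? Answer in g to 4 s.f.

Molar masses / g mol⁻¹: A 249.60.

214.7 g

n(J) = 2.323 mol
n(Z) = 1.290 mol
n/ν → J: 0.7743, Z: 0.4300; Z is limiting.
n(A) = (2/3) × 1.290 = 0.8600 mol
mass = 0.8600 × 249.60 = 214.7 g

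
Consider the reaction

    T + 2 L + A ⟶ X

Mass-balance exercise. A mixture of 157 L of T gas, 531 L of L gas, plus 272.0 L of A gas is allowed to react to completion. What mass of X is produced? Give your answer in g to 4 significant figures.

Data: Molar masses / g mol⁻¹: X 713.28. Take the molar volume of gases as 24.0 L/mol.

n(T) = 157.0 / 24.0 = 6.542 mol
n(L) = 531.0 / 24.0 = 22.13 mol
n(A) = 272.0 / 24.0 = 11.33 mol
n/ν for T = 6.542/1 = 6.542
n/ν for L = 22.13/2 = 11.07
n/ν for A = 11.33/1 = 11.33
Smallest n/ν is T → limiting reagent.
n(X) = (1/1) × 6.542 = 6.542 mol
mass = 6.542 × 713.28 = 4666 g

4666 g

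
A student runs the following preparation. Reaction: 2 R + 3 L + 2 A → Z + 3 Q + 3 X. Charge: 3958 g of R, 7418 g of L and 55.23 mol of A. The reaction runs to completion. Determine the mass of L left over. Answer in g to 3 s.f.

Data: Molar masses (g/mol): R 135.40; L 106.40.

n(R) = 3958 / 135.40 = 29.23 mol
n(L) = 7418 / 106.40 = 69.72 mol
n(A) = 55.23 mol
n/ν for R = 29.23/2 = 14.62
n/ν for L = 69.72/3 = 23.24
n/ν for A = 55.23/2 = 27.62
Smallest n/ν is R → limiting reagent.
L consumed = (3/2) × 29.23 = 43.85 mol
L remaining = 69.72 − 43.85 = 25.87 mol
mass = 25.87 × 106.40 = 2753 g

2750 g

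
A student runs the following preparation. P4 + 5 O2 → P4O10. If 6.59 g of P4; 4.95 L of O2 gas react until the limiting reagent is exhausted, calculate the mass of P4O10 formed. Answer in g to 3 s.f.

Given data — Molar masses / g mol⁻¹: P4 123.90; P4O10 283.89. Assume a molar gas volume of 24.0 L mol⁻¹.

11.7 g

n(P4) = 6.590 / 123.90 = 0.05319 mol
n(O2) = 4.950 / 24.0 = 0.2063 mol
n/ν → P4: 0.05319, O2: 0.04126; O2 is limiting.
n(P4O10) = (1/5) × 0.2063 = 0.04126 mol
mass = 0.04126 × 283.89 = 11.71 g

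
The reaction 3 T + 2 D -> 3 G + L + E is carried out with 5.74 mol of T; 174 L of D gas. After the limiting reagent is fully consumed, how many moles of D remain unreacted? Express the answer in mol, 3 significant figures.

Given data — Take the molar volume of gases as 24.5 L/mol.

3.28 mol

n(T) = 5.740 mol
n(D) = 174.0 / 24.5 = 7.102 mol
n/ν for T = 5.740/3 = 1.913
n/ν for D = 7.102/2 = 3.551
Smallest n/ν is T → limiting reagent.
D consumed = (2/3) × 5.740 = 3.827 mol
D remaining = 7.102 − 3.827 = 3.275 mol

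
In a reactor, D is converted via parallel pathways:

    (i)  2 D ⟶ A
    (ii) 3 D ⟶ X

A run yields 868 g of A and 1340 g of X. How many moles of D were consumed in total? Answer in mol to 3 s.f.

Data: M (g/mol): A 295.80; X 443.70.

n(A) = 868 / 295.80 = 2.934 mol
n(X) = 1340 / 443.70 = 3.020 mol
n(D) via (i) = (2/1)×2.934 = 5.868 mol
n(D) via (ii) = (3/1)×3.020 = 9.060 mol
total n(D) = 5.868 + 9.060 = 14.93 mol

14.9 mol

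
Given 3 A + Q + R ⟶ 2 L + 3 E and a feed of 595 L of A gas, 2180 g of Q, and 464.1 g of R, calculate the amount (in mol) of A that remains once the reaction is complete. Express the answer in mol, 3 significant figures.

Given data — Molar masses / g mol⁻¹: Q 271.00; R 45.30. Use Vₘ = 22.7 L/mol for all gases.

2.08 mol

n(A) = 595.0 / 22.7 = 26.21 mol
n(Q) = 2180 / 271.00 = 8.044 mol
n(R) = 464.1 / 45.30 = 10.25 mol
n/ν → A: 8.737, Q: 8.044, R: 10.25; Q is limiting.
A consumed = (3/1) × 8.044 = 24.13 mol
A remaining = 26.21 − 24.13 = 2.080 mol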